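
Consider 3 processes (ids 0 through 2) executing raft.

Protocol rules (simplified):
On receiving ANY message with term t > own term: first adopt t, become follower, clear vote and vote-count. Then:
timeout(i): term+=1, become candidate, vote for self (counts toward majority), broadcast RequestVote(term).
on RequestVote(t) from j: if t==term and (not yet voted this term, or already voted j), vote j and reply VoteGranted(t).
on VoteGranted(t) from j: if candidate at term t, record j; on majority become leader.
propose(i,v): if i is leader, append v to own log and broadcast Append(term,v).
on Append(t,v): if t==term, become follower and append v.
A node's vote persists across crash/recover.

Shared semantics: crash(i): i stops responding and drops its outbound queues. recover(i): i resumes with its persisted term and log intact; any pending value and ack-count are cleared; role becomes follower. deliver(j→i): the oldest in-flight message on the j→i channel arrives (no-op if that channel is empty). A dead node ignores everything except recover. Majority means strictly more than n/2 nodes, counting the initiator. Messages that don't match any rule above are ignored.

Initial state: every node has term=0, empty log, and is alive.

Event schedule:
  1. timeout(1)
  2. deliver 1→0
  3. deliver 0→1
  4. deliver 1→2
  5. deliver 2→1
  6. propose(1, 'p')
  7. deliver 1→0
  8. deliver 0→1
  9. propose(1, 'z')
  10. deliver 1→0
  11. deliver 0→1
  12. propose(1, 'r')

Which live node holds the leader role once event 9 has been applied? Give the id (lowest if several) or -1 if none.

1

[1] timeout(1) → N1(cand t1 [-])
[2] deliver 1→0 → N0(foll t1 [-])
[3] deliver 0→1 → N1(lead t1 [-])
[4] deliver 1→2 → N2(foll t1 [-])
[5] deliver 2→1 → ∅
[6] propose(1,'p') → N1(lead t1 [p])
[7] deliver 1→0 → N0(foll t1 [p])
[8] deliver 0→1 → ∅
[9] propose(1,'z') → N1(lead t1 [p,z])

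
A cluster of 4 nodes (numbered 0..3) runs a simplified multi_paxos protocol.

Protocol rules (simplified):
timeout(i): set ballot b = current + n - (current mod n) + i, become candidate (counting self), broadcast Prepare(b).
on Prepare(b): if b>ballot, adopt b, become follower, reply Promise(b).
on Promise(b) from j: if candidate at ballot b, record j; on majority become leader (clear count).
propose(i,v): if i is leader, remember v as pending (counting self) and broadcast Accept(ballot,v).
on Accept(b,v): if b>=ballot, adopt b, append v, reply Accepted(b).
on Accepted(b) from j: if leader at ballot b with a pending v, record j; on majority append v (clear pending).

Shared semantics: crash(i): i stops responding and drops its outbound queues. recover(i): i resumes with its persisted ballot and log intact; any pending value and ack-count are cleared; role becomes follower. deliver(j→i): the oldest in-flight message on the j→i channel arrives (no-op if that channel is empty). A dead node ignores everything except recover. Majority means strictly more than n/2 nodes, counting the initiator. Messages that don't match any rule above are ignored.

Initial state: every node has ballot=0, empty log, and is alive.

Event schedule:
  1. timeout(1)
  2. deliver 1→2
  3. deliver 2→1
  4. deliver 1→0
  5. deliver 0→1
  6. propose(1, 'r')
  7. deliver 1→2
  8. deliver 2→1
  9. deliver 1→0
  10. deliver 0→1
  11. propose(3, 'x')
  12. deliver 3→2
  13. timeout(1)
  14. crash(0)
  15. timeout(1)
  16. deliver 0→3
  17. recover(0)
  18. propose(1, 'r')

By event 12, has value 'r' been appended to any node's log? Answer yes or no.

yes

[1] timeout(1) → N1(cand b5 [-])
[2] deliver 1→2 → N2(foll b5 [-])
[3] deliver 2→1 → ∅
[4] deliver 1→0 → N0(foll b5 [-])
[5] deliver 0→1 → N1(lead b5 [-])
[6] propose(1,'r') → ∅
[7] deliver 1→2 → N2(foll b5 [r])
[8] deliver 2→1 → ∅
[9] deliver 1→0 → N0(foll b5 [r])
[10] deliver 0→1 → N1(lead b5 [r])
[11] propose(3,'x') → ∅
[12] deliver 3→2 → ∅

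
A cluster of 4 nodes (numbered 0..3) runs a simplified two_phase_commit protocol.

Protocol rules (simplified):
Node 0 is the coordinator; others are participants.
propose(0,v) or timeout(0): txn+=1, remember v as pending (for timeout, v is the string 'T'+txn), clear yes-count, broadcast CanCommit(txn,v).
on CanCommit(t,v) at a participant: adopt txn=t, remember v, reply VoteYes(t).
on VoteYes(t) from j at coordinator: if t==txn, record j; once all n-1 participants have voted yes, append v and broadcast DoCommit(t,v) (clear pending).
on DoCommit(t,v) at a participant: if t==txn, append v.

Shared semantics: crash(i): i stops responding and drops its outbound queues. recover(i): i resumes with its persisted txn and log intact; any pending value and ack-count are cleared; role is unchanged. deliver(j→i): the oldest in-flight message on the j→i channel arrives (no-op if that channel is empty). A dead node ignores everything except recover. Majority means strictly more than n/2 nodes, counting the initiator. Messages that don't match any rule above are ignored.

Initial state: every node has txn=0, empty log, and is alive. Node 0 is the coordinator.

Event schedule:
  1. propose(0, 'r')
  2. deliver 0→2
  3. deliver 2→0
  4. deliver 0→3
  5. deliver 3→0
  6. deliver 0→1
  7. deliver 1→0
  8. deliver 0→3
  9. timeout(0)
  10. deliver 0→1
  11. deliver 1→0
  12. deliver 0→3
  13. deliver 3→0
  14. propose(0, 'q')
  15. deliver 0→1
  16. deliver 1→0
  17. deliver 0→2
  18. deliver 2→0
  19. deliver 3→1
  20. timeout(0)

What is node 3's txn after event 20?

e1 propose(0,'r'): 0[coor,t=1,-]
e2 deliver 0→2: 2[part,t=1,-]
e3 deliver 2→0: ·
e4 deliver 0→3: 3[part,t=1,-]
e5 deliver 3→0: ·
e6 deliver 0→1: 1[part,t=1,-]
e7 deliver 1→0: 0[coor,t=1,r]
e8 deliver 0→3: 3[part,t=1,r]
e9 timeout(0): 0[coor,t=2,r]
e10 deliver 0→1: 1[part,t=1,r]
e11 deliver 1→0: ·
e12 deliver 0→3: 3[part,t=2,r]
e13 deliver 3→0: ·
e14 propose(0,'q'): 0[coor,t=3,r]
e15 deliver 0→1: 1[part,t=2,r]
e16 deliver 1→0: ·
e17 deliver 0→2: 2[part,t=1,r]
e18 deliver 2→0: ·
e19 deliver 3→1: ·
e20 timeout(0): 0[coor,t=4,r]

2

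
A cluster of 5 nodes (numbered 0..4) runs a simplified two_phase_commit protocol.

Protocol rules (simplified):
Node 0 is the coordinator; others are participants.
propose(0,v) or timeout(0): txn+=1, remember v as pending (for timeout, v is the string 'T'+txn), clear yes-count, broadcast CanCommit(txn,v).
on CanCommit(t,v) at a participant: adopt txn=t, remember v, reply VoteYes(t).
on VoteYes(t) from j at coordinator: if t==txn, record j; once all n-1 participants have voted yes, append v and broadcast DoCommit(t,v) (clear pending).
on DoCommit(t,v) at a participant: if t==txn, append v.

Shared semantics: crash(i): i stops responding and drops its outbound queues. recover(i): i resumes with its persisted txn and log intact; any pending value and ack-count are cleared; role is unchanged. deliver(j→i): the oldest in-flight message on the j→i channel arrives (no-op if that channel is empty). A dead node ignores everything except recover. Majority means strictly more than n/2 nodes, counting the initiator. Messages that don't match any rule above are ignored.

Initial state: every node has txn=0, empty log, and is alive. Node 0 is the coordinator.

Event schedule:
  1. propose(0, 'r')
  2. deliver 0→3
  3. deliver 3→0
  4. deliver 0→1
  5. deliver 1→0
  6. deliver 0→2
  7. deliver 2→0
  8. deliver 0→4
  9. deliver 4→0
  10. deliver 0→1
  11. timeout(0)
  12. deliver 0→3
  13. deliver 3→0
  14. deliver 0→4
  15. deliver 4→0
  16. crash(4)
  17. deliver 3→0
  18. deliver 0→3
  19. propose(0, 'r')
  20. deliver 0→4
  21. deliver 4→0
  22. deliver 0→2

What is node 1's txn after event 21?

1

after 1 — propose(0,'r'): n0:coor/t1/[-]
after 2 — deliver 0→3: n3:part/t1/[-]
after 3 — deliver 3→0: ·
after 4 — deliver 0→1: n1:part/t1/[-]
after 5 — deliver 1→0: ·
after 6 — deliver 0→2: n2:part/t1/[-]
after 7 — deliver 2→0: ·
after 8 — deliver 0→4: n4:part/t1/[-]
after 9 — deliver 4→0: n0:coor/t1/[r]
after 10 — deliver 0→1: n1:part/t1/[r]
after 11 — timeout(0): n0:coor/t2/[r]
after 12 — deliver 0→3: n3:part/t1/[r]
after 13 — deliver 3→0: ·
after 14 — deliver 0→4: n4:part/t1/[r]
after 15 — deliver 4→0: ·
after 16 — crash(4): n4:✗part/t1/[r]
after 17 — deliver 3→0: ·
after 18 — deliver 0→3: n3:part/t2/[r]
after 19 — propose(0,'r'): n0:coor/t3/[r]
after 20 — deliver 0→4: ·
after 21 — deliver 4→0: ·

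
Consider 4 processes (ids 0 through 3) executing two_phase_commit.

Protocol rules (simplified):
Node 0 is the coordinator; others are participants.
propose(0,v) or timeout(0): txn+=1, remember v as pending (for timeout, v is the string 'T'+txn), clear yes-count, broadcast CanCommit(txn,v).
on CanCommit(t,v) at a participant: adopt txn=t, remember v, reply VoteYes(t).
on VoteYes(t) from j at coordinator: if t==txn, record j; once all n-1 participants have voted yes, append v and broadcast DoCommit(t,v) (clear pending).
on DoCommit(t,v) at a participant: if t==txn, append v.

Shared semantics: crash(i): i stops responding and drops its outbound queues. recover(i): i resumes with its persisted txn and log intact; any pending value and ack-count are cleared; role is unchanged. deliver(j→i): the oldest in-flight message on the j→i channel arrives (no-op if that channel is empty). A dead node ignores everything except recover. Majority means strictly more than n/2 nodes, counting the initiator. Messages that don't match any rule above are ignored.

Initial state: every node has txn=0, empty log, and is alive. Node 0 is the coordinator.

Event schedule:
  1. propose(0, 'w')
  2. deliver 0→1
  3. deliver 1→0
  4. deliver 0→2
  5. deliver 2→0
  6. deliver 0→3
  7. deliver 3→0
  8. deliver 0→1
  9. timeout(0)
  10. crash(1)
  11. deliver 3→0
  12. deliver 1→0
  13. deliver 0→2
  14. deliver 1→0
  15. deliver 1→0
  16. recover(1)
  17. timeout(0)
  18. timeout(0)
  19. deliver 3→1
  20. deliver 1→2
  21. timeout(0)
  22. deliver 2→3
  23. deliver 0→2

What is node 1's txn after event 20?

1

e1 propose(0,'w'): 0[coor,t=1,-]
e2 deliver 0→1: 1[part,t=1,-]
e3 deliver 1→0: ·
e4 deliver 0→2: 2[part,t=1,-]
e5 deliver 2→0: ·
e6 deliver 0→3: 3[part,t=1,-]
e7 deliver 3→0: 0[coor,t=1,w]
e8 deliver 0→1: 1[part,t=1,w]
e9 timeout(0): 0[coor,t=2,w]
e10 crash(1): 1[✗part,t=1,w]
e11 deliver 3→0: ·
e12 deliver 1→0: ·
e13 deliver 0→2: 2[part,t=1,w]
e14 deliver 1→0: ·
e15 deliver 1→0: ·
e16 recover(1): 1[part,t=1,w]
e17 timeout(0): 0[coor,t=3,w]
e18 timeout(0): 0[coor,t=4,w]
e19 deliver 3→1: ·
e20 deliver 1→2: ·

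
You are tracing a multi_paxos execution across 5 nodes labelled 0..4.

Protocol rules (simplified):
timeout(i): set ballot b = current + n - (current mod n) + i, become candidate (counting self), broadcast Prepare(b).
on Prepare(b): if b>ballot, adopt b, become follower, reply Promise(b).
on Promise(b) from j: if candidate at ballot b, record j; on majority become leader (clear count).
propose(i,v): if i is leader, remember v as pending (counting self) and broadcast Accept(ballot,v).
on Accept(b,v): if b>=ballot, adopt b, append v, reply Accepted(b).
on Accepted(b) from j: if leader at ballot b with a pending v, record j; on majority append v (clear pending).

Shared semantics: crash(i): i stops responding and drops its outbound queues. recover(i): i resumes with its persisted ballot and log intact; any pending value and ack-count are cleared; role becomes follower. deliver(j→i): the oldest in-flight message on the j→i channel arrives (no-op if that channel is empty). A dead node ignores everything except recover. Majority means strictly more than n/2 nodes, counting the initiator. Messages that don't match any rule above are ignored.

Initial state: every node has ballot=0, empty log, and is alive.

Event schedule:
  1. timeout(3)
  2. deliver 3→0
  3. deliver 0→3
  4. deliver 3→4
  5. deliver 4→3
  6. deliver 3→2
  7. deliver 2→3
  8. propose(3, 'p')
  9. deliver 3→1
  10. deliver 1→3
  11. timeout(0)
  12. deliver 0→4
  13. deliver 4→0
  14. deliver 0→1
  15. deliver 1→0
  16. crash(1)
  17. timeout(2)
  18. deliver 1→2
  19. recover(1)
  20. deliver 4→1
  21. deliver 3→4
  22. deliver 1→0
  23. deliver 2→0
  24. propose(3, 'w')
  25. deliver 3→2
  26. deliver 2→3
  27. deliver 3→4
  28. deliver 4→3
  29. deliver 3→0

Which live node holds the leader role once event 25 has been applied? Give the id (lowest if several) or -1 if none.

3

1. timeout(3):  <3:cand b8 ->
2. deliver 3→0:  <0:foll b8 ->
3. deliver 0→3:  nop
4. deliver 3→4:  <4:foll b8 ->
5. deliver 4→3:  <3:lead b8 ->
6. deliver 3→2:  <2:foll b8 ->
7. deliver 2→3:  nop
8. propose(3,'p'):  nop
9. deliver 3→1:  <1:foll b8 ->
10. deliver 1→3:  nop
11. timeout(0):  <0:cand b10 ->
12. deliver 0→4:  <4:foll b10 ->
13. deliver 4→0:  nop
14. deliver 0→1:  <1:foll b10 ->
15. deliver 1→0:  <0:lead b10 ->
16. crash(1):  <1:✗foll b10 ->
17. timeout(2):  <2:cand b12 ->
18. deliver 1→2:  nop
19. recover(1):  <1:foll b10 ->
20. deliver 4→1:  nop
21. deliver 3→4:  nop
22. deliver 1→0:  nop
23. deliver 2→0:  <0:foll b12 ->
24. propose(3,'w'):  nop
25. deliver 3→2:  nop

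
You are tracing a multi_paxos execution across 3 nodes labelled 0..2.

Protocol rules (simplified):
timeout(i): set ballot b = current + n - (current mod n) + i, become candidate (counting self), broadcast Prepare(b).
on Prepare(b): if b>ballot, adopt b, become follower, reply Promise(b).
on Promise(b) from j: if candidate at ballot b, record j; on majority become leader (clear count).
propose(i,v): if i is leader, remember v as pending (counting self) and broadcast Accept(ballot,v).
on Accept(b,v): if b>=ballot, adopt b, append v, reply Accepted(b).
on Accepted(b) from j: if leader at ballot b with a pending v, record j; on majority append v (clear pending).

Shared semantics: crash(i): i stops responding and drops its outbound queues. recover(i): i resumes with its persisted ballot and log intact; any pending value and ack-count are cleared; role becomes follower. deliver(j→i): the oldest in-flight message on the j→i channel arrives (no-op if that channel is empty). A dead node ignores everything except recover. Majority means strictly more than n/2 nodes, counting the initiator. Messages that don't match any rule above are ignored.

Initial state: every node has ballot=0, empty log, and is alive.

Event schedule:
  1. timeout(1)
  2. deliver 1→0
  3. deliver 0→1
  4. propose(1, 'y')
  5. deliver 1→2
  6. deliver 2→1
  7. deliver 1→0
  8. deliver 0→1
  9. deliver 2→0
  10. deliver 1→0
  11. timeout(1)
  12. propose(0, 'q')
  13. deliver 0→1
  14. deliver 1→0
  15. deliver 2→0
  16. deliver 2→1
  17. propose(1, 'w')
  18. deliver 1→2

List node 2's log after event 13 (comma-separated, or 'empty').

empty

e1 timeout(1): 1[cand,b=4,-]
e2 deliver 1→0: 0[foll,b=4,-]
e3 deliver 0→1: 1[lead,b=4,-]
e4 propose(1,'y'): ·
e5 deliver 1→2: 2[foll,b=4,-]
e6 deliver 2→1: ·
e7 deliver 1→0: 0[foll,b=4,y]
e8 deliver 0→1: 1[lead,b=4,y]
e9 deliver 2→0: ·
e10 deliver 1→0: ·
e11 timeout(1): 1[cand,b=7,y]
e12 propose(0,'q'): ·
e13 deliver 0→1: ·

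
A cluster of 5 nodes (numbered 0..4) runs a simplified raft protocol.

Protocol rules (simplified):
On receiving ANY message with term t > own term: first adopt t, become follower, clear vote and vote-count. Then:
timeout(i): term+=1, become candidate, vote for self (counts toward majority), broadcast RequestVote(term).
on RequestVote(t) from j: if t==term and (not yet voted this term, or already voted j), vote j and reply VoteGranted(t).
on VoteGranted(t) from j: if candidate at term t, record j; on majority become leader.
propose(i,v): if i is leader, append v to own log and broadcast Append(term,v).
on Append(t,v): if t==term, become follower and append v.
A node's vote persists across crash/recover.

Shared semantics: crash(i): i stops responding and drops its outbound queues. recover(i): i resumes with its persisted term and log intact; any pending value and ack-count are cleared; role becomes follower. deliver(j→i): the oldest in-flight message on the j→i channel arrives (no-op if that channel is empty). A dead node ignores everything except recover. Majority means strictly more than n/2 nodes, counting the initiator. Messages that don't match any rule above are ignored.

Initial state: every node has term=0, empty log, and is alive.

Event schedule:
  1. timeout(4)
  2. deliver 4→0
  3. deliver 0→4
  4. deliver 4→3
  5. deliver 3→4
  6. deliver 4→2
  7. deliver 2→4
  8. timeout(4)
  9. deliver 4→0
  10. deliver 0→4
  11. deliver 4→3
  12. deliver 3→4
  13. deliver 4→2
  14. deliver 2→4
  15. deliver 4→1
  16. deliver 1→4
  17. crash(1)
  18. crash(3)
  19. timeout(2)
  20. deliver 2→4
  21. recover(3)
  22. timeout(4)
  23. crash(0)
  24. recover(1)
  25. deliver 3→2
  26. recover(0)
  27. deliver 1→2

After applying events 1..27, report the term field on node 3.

[1] timeout(4) → N4(cand t1 [-])
[2] deliver 4→0 → N0(foll t1 [-])
[3] deliver 0→4 → ∅
[4] deliver 4→3 → N3(foll t1 [-])
[5] deliver 3→4 → N4(lead t1 [-])
[6] deliver 4→2 → N2(foll t1 [-])
[7] deliver 2→4 → ∅
[8] timeout(4) → N4(cand t2 [-])
[9] deliver 4→0 → N0(foll t2 [-])
[10] deliver 0→4 → ∅
[11] deliver 4→3 → N3(foll t2 [-])
[12] deliver 3→4 → N4(lead t2 [-])
[13] deliver 4→2 → N2(foll t2 [-])
[14] deliver 2→4 → ∅
[15] deliver 4→1 → N1(foll t1 [-])
[16] deliver 1→4 → ∅
[17] crash(1) → N1(✗foll t1 [-])
[18] crash(3) → N3(✗foll t2 [-])
[19] timeout(2) → N2(cand t3 [-])
[20] deliver 2→4 → N4(foll t3 [-])
[21] recover(3) → N3(foll t2 [-])
[22] timeout(4) → N4(cand t4 [-])
[23] crash(0) → N0(✗foll t2 [-])
[24] recover(1) → N1(foll t1 [-])
[25] deliver 3→2 → ∅
[26] recover(0) → N0(foll t2 [-])
[27] deliver 1→2 → ∅

2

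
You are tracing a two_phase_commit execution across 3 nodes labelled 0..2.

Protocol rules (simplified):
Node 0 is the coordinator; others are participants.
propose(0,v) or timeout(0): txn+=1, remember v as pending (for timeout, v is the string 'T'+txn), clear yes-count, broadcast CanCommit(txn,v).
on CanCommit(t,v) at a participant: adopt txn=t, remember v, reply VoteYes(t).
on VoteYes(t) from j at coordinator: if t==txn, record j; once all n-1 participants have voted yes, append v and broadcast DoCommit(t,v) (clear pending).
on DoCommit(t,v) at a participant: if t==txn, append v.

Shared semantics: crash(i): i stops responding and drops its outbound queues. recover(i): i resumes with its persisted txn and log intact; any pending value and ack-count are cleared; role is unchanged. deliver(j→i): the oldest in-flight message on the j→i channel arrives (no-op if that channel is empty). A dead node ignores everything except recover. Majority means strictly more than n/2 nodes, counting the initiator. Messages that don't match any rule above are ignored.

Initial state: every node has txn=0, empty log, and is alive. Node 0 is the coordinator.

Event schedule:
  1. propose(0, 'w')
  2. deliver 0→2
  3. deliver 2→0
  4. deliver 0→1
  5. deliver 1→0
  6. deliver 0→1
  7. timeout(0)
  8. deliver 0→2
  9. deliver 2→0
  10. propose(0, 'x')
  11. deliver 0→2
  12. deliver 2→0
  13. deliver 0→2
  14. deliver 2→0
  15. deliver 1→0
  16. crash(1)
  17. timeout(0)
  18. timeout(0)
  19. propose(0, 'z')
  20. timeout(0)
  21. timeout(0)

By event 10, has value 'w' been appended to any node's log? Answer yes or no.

yes

after 1 — propose(0,'w'): n0:coor/t1/[-]
after 2 — deliver 0→2: n2:part/t1/[-]
after 3 — deliver 2→0: ·
after 4 — deliver 0→1: n1:part/t1/[-]
after 5 — deliver 1→0: n0:coor/t1/[w]
after 6 — deliver 0→1: n1:part/t1/[w]
after 7 — timeout(0): n0:coor/t2/[w]
after 8 — deliver 0→2: n2:part/t1/[w]
after 9 — deliver 2→0: ·
after 10 — propose(0,'x'): n0:coor/t3/[w]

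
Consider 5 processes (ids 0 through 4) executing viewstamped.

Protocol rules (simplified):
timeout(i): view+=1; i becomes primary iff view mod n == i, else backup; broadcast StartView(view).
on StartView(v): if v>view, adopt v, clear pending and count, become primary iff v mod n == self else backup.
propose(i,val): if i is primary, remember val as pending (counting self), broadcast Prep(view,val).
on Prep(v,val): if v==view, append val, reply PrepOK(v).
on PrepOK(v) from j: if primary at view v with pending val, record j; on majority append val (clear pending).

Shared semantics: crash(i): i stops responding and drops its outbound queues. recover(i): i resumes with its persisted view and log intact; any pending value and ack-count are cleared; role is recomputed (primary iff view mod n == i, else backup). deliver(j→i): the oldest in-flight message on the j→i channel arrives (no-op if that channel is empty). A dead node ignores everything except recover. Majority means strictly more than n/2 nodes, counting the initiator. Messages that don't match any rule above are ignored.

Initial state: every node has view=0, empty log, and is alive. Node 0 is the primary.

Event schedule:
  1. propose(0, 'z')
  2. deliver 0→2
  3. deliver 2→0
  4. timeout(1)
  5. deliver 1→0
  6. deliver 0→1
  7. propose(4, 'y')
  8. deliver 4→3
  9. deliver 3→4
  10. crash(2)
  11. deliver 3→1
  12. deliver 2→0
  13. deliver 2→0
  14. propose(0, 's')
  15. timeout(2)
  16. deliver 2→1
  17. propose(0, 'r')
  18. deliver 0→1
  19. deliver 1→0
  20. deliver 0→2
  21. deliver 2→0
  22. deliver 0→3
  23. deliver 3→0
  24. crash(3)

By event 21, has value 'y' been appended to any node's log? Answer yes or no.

1. propose(0,'z'):  nop
2. deliver 0→2:  <2:back v0 z>
3. deliver 2→0:  nop
4. timeout(1):  <1:prim v1 ->
5. deliver 1→0:  <0:back v1 ->
6. deliver 0→1:  nop
7. propose(4,'y'):  nop
8. deliver 4→3:  nop
9. deliver 3→4:  nop
10. crash(2):  <2:✗back v0 z>
11. deliver 3→1:  nop
12. deliver 2→0:  nop
13. deliver 2→0:  nop
14. propose(0,'s'):  nop
15. timeout(2):  nop
16. deliver 2→1:  nop
17. propose(0,'r'):  nop
18. deliver 0→1:  nop
19. deliver 1→0:  nop
20. deliver 0→2:  nop
21. deliver 2→0:  nop

no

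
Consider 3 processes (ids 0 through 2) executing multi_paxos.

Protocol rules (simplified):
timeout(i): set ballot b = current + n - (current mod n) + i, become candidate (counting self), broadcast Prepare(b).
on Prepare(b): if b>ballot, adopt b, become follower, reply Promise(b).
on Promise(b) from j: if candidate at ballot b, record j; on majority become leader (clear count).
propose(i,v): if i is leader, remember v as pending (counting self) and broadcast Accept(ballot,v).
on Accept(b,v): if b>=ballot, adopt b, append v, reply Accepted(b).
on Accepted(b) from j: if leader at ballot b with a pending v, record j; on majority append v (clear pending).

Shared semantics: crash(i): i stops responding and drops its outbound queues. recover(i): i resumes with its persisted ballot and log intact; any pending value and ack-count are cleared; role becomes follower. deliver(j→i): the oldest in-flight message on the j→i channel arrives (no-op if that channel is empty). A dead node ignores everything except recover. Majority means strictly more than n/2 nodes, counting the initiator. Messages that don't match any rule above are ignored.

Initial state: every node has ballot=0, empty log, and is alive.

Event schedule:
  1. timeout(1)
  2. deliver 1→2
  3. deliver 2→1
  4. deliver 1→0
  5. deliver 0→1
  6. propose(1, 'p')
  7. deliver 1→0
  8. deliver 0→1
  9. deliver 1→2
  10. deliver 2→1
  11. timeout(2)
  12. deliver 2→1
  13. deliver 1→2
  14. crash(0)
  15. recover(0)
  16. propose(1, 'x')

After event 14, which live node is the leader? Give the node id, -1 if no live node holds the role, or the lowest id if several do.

e1 timeout(1): 1[cand,b=4,-]
e2 deliver 1→2: 2[foll,b=4,-]
e3 deliver 2→1: 1[lead,b=4,-]
e4 deliver 1→0: 0[foll,b=4,-]
e5 deliver 0→1: ·
e6 propose(1,'p'): ·
e7 deliver 1→0: 0[foll,b=4,p]
e8 deliver 0→1: 1[lead,b=4,p]
e9 deliver 1→2: 2[foll,b=4,p]
e10 deliver 2→1: ·
e11 timeout(2): 2[cand,b=8,p]
e12 deliver 2→1: 1[foll,b=8,p]
e13 deliver 1→2: 2[lead,b=8,p]
e14 crash(0): 0[✗foll,b=4,p]

2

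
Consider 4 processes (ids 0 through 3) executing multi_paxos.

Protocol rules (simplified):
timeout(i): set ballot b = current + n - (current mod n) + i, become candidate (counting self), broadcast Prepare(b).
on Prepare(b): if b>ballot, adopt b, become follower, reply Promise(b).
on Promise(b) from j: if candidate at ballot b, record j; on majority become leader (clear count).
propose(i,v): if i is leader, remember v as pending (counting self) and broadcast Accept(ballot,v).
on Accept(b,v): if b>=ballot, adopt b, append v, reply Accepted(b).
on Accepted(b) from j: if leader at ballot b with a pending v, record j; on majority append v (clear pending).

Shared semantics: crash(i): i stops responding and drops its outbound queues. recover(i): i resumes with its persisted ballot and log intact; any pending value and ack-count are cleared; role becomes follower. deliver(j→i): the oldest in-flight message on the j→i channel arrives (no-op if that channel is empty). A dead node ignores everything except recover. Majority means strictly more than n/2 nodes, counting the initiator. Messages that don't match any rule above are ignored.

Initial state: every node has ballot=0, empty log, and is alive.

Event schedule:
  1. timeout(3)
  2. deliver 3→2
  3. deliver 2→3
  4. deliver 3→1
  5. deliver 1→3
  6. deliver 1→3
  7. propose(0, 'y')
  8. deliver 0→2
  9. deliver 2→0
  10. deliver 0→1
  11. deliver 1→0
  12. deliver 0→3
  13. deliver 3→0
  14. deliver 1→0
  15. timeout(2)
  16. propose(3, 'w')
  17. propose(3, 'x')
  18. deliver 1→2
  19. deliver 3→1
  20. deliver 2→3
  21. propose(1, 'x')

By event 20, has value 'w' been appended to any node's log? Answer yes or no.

1. timeout(3):  <3:cand b7 ->
2. deliver 3→2:  <2:foll b7 ->
3. deliver 2→3:  nop
4. deliver 3→1:  <1:foll b7 ->
5. deliver 1→3:  <3:lead b7 ->
6. deliver 1→3:  nop
7. propose(0,'y'):  nop
8. deliver 0→2:  nop
9. deliver 2→0:  nop
10. deliver 0→1:  nop
11. deliver 1→0:  nop
12. deliver 0→3:  nop
13. deliver 3→0:  <0:foll b7 ->
14. deliver 1→0:  nop
15. timeout(2):  <2:cand b10 ->
16. propose(3,'w'):  nop
17. propose(3,'x'):  nop
18. deliver 1→2:  nop
19. deliver 3→1:  <1:foll b7 w>
20. deliver 2→3:  <3:foll b10 ->

yes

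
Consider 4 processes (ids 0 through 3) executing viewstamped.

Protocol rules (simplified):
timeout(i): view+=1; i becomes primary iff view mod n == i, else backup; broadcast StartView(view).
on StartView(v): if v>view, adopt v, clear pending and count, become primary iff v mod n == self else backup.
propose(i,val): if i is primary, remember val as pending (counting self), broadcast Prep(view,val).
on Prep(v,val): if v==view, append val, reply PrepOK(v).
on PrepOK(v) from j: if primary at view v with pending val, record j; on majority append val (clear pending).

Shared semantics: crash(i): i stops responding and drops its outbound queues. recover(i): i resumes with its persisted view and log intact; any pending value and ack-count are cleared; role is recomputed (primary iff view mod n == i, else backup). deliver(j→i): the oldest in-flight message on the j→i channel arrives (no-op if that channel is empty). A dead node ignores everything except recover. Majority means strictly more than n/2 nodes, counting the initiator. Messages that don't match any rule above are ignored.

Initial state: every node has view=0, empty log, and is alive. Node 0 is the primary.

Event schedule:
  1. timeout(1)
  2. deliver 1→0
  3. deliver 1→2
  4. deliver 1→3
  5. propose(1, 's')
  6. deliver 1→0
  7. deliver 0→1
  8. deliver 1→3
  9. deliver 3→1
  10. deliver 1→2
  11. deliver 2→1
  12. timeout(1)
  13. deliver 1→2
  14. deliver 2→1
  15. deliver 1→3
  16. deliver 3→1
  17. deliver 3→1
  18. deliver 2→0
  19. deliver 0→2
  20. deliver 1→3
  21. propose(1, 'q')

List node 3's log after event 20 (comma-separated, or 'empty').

s

step 1 timeout(1): 1={prim,v=1,log=-}
step 2 deliver 1→0: 0={back,v=1,log=-}
step 3 deliver 1→2: 2={back,v=1,log=-}
step 4 deliver 1→3: 3={back,v=1,log=-}
step 5 propose(1,'s'): —
step 6 deliver 1→0: 0={back,v=1,log=s}
step 7 deliver 0→1: —
step 8 deliver 1→3: 3={back,v=1,log=s}
step 9 deliver 3→1: 1={prim,v=1,log=s}
step 10 deliver 1→2: 2={back,v=1,log=s}
step 11 deliver 2→1: —
step 12 timeout(1): 1={back,v=2,log=s}
step 13 deliver 1→2: 2={prim,v=2,log=s}
step 14 deliver 2→1: —
step 15 deliver 1→3: 3={back,v=2,log=s}
step 16 deliver 3→1: —
step 17 deliver 3→1: —
step 18 deliver 2→0: —
step 19 deliver 0→2: —
step 20 deliver 1→3: —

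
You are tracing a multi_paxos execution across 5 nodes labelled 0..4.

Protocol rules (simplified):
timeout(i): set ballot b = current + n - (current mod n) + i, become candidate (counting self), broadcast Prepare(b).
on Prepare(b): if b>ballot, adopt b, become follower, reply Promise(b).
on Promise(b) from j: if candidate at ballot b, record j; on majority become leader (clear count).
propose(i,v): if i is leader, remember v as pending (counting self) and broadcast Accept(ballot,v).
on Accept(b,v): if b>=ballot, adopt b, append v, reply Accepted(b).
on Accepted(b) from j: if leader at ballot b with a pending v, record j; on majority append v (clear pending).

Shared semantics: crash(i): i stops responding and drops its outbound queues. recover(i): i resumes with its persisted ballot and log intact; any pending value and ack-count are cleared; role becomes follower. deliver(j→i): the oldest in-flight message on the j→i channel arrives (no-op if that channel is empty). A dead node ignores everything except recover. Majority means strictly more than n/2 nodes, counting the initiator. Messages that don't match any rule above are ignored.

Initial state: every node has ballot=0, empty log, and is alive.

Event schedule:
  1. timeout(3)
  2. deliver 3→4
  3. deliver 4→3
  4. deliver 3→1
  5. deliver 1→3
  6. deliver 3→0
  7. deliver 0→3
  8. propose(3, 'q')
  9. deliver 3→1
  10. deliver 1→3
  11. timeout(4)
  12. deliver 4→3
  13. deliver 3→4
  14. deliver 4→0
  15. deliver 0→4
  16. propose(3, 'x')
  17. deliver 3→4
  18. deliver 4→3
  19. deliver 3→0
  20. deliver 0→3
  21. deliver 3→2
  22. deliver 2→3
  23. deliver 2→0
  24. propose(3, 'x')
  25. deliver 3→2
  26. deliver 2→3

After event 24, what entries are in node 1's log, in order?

q

1. timeout(3):  <3:cand b8 ->
2. deliver 3→4:  <4:foll b8 ->
3. deliver 4→3:  nop
4. deliver 3→1:  <1:foll b8 ->
5. deliver 1→3:  <3:lead b8 ->
6. deliver 3→0:  <0:foll b8 ->
7. deliver 0→3:  nop
8. propose(3,'q'):  nop
9. deliver 3→1:  <1:foll b8 q>
10. deliver 1→3:  nop
11. timeout(4):  <4:cand b14 ->
12. deliver 4→3:  <3:foll b14 ->
13. deliver 3→4:  nop
14. deliver 4→0:  <0:foll b14 ->
15. deliver 0→4:  nop
16. propose(3,'x'):  nop
17. deliver 3→4:  <4:lead b14 ->
18. deliver 4→3:  nop
19. deliver 3→0:  nop
20. deliver 0→3:  nop
21. deliver 3→2:  <2:foll b8 ->
22. deliver 2→3:  nop
23. deliver 2→0:  nop
24. propose(3,'x'):  nop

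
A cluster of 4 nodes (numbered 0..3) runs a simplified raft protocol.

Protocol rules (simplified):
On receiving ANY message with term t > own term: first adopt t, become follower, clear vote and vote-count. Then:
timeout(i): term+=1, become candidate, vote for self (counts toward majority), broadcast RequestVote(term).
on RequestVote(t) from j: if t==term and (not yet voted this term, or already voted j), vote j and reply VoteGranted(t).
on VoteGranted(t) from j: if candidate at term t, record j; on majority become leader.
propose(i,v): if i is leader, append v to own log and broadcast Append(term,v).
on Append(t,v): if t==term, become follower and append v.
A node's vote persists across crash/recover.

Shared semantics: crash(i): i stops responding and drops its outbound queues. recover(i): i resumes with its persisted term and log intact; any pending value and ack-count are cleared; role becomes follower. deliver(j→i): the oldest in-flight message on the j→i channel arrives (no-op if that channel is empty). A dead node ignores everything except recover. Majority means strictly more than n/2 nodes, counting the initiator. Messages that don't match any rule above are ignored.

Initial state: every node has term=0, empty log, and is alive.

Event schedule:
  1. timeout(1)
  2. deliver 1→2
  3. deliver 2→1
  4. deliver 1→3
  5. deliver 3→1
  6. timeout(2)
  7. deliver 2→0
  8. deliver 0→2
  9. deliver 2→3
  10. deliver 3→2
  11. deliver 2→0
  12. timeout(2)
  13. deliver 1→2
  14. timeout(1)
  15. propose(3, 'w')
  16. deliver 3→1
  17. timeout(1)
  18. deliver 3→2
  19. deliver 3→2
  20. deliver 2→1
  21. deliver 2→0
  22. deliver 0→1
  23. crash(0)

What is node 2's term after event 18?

3

e1 timeout(1): 1[cand,t=1,-]
e2 deliver 1→2: 2[foll,t=1,-]
e3 deliver 2→1: ·
e4 deliver 1→3: 3[foll,t=1,-]
e5 deliver 3→1: 1[lead,t=1,-]
e6 timeout(2): 2[cand,t=2,-]
e7 deliver 2→0: 0[foll,t=2,-]
e8 deliver 0→2: ·
e9 deliver 2→3: 3[foll,t=2,-]
e10 deliver 3→2: 2[lead,t=2,-]
e11 deliver 2→0: ·
e12 timeout(2): 2[cand,t=3,-]
e13 deliver 1→2: ·
e14 timeout(1): 1[cand,t=2,-]
e15 propose(3,'w'): ·
e16 deliver 3→1: ·
e17 timeout(1): 1[cand,t=3,-]
e18 deliver 3→2: ·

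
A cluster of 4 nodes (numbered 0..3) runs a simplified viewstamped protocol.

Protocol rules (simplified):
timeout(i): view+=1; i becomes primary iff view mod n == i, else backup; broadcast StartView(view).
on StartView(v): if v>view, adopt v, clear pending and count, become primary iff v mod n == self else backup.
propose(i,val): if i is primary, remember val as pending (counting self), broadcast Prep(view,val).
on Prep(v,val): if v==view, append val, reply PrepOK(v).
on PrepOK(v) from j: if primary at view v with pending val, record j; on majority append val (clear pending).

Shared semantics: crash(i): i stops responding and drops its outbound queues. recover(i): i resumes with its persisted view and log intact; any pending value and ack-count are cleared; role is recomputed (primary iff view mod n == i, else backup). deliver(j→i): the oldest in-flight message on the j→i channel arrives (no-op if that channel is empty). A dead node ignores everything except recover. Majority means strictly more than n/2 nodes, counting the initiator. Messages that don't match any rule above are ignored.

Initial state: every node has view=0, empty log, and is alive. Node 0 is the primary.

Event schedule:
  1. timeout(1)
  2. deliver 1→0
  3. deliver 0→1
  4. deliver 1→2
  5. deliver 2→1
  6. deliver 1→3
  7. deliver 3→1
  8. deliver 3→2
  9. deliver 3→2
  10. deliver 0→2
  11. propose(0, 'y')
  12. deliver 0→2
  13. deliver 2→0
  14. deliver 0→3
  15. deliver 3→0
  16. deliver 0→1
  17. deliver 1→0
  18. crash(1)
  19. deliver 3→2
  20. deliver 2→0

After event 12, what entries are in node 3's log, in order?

step 1 timeout(1): 1={prim,v=1,log=-}
step 2 deliver 1→0: 0={back,v=1,log=-}
step 3 deliver 0→1: —
step 4 deliver 1→2: 2={back,v=1,log=-}
step 5 deliver 2→1: —
step 6 deliver 1→3: 3={back,v=1,log=-}
step 7 deliver 3→1: —
step 8 deliver 3→2: —
step 9 deliver 3→2: —
step 10 deliver 0→2: —
step 11 propose(0,'y'): —
step 12 deliver 0→2: —

empty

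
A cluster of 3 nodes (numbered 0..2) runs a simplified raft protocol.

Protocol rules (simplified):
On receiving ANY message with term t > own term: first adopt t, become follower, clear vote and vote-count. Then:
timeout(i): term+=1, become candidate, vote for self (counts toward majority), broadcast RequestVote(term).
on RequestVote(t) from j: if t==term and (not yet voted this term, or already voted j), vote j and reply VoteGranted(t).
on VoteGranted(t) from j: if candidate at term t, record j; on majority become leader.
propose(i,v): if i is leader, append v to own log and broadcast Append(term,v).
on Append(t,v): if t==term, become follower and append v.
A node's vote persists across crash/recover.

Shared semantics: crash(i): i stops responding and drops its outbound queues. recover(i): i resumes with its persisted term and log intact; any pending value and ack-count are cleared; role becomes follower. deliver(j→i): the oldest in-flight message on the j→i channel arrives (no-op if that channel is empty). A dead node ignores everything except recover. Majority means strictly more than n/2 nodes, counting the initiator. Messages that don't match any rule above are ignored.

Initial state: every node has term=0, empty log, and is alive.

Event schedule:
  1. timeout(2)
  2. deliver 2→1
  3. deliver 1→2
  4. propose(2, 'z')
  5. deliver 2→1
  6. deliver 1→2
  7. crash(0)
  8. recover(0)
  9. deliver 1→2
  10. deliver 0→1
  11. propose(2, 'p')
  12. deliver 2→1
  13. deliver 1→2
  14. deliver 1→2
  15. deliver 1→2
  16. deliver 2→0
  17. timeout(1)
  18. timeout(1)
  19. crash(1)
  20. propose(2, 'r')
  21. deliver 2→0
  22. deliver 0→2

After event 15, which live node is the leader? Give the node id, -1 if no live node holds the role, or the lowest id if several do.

2

1. timeout(2):  <2:cand t1 ->
2. deliver 2→1:  <1:foll t1 ->
3. deliver 1→2:  <2:lead t1 ->
4. propose(2,'z'):  <2:lead t1 z>
5. deliver 2→1:  <1:foll t1 z>
6. deliver 1→2:  nop
7. crash(0):  <0:✗foll t0 ->
8. recover(0):  <0:foll t0 ->
9. deliver 1→2:  nop
10. deliver 0→1:  nop
11. propose(2,'p'):  <2:lead t1 z,p>
12. deliver 2→1:  <1:foll t1 z,p>
13. deliver 1→2:  nop
14. deliver 1→2:  nop
15. deliver 1→2:  nop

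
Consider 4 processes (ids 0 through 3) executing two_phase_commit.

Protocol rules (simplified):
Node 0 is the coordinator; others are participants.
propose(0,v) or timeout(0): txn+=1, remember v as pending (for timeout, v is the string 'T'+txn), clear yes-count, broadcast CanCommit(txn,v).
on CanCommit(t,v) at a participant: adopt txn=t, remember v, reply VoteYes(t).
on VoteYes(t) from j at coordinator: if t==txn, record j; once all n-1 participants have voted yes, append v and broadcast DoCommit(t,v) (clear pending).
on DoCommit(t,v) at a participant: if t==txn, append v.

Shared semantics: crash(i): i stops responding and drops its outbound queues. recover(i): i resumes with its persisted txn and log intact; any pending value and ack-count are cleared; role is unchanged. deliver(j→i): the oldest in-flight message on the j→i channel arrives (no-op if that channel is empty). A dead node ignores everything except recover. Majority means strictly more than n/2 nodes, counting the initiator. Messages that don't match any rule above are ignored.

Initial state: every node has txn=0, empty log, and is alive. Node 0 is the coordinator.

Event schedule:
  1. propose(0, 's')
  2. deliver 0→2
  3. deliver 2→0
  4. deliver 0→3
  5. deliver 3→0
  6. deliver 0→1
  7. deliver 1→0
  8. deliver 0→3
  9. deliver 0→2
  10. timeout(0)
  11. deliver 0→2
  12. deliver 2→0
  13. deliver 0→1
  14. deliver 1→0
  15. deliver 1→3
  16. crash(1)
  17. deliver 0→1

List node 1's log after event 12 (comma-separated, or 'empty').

empty

[1] propose(0,'s') → N0(coor t1 [-])
[2] deliver 0→2 → N2(part t1 [-])
[3] deliver 2→0 → ∅
[4] deliver 0→3 → N3(part t1 [-])
[5] deliver 3→0 → ∅
[6] deliver 0→1 → N1(part t1 [-])
[7] deliver 1→0 → N0(coor t1 [s])
[8] deliver 0→3 → N3(part t1 [s])
[9] deliver 0→2 → N2(part t1 [s])
[10] timeout(0) → N0(coor t2 [s])
[11] deliver 0→2 → N2(part t2 [s])
[12] deliver 2→0 → ∅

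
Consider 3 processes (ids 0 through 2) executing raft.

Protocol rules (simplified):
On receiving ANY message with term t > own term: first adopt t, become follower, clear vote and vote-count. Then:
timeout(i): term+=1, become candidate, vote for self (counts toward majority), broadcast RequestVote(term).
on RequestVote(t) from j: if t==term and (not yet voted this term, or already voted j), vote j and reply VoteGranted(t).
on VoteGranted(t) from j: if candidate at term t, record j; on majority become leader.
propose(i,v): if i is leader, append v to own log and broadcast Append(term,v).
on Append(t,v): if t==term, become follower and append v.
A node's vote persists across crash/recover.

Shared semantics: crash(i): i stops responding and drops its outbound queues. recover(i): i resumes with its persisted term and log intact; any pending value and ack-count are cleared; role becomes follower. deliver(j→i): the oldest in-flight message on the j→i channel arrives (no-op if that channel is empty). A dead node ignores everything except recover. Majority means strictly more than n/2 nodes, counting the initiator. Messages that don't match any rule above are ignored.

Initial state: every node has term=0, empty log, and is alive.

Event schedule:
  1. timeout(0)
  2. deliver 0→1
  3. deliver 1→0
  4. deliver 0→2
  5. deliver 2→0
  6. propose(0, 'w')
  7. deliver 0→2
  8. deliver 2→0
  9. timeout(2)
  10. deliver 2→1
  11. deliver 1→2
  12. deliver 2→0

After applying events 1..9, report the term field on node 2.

2

[1] timeout(0) → N0(cand t1 [-])
[2] deliver 0→1 → N1(foll t1 [-])
[3] deliver 1→0 → N0(lead t1 [-])
[4] deliver 0→2 → N2(foll t1 [-])
[5] deliver 2→0 → ∅
[6] propose(0,'w') → N0(lead t1 [w])
[7] deliver 0→2 → N2(foll t1 [w])
[8] deliver 2→0 → ∅
[9] timeout(2) → N2(cand t2 [w])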